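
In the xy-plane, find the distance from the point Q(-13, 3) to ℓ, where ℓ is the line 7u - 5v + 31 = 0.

d = |7·(-13) + (-5)·3 − (-31)| / √(49 + 25) = |-75|/√74 = 75/√74.

75√74/74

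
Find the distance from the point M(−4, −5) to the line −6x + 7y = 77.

88/√85

d = |(-6)·(-4) + 7·(-5) − 77| / √(36 + 49) = |-88|/√85 = 88/√85.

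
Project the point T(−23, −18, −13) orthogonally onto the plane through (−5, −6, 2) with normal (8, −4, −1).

n = (8, −4, −1), |n|² = 81, and n·T − (-18) = -81.
t = -81/81 = -1, so the foot is T − t·n = (−23, −18, −13) − (-1)·(8, −4, −1) = (−15, −22, −14).

(-15, -22, -14)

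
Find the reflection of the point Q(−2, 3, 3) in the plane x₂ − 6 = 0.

With n = (0, 1, 0), the signed offset is (n·Q − 6)/|n|² = -3/1 = -3.
Q' = Q − 2t·n = (−2, 3, 3) − (-6)·(0, 1, 0) = (−2, 9, 3).

(-2, 9, 3)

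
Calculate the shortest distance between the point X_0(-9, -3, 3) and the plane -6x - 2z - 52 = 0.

2/√10

d = |(-6)·(-9) + (-2)·3 − 52| / √(36 + 0 + 4) = |-4| / (2√10) = √10/5.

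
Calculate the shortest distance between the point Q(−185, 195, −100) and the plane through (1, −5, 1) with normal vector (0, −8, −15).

5

The plane has equation n·(r − (1, −5, 1)) = 0, i.e. n·r = 25.
n = (0, −8, −15); n·P − 25 = -85; |n| = 17; distance = 85/17 = 5.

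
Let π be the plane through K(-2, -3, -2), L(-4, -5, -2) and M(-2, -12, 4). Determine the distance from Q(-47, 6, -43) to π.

KL = (-2, -2, 0) and KM = (0, -9, 6), so a normal is n = KL × KM = (-12, 12, 18).
Then n·(-47, 6, -43) - (-48) = -90.
|n| = √(144 + 144 + 324) = 6√17, so the distance is |-90|/(6√17) = 15√17/17.

15/√17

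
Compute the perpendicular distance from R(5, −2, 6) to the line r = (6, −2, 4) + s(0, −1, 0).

Direction vector d = (0, −1, 0).
AP = (−1, 0, 2), and AP × d = (2, 0, 1).
|AP × d|² = 5 and |d|² = 1, so the distance is √5.

√5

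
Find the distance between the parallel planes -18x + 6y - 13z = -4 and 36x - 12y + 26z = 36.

Divide the second equation by -2 to match normals: -18x + 6y - 13z = -18.
With common normal n = (-18, 6, -13) (|n| = 23), the distance is |(-4) − (-18)|/|n| = 14/23.

14/23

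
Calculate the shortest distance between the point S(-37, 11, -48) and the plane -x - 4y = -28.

21/√17

Normal vector n = (-1, -4, 0), and n·(-37, 11, -48) - (-28) = 21.
|n| = √(1 + 16 + 0) = √17, so the distance is |21|/√17 = 21√17/17.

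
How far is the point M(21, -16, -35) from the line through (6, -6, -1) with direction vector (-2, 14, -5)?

Direction vector d = (-2, 14, -5).
AP = (15, -10, -34); AP·d = 0, |AP|² = 1481, |d|² = 225.
distance² = |AP|² − (AP·d)²/|d|² = 1481 − 0/225 = 1481, so the distance is √1481.

√1481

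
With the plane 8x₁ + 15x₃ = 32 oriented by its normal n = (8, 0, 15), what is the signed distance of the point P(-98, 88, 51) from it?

-3

n·P − 32 = -51.
|n| = 17, so the signed distance is -51/17 = -3.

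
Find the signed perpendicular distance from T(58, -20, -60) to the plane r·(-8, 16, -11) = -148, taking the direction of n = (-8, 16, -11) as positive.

8/7

n·T − (-148) = 24.
|n| = 21, so the signed distance is 24/21 = 8/7.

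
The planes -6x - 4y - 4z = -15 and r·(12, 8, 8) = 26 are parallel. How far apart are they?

1/√17

Divide the second equation by -2 to match normals: -6x - 4y - 4z = -13.
With common normal n = (-6, -4, -4) (|n| = 2√17), the distance is |(-15) − (-13)|/|n| = 2/(2√17) = √17/17.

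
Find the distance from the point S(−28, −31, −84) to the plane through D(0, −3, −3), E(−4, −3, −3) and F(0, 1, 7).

22√29/29

DE = (−4, 0, 0) and DF = (0, 4, 10), so a normal is n = DE × DF = (0, 40, −16).
Then n·(−28, −31, −84) − (−72) = 176.
|n| = √(0 + 1600 + 256) = 8√29, so the distance is |176|/(8√29) = 22√29/29.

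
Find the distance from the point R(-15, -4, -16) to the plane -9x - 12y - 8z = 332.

21/17

n = (-9, -12, -8); n·P − 332 = -21; |n| = 17; distance = 21/17.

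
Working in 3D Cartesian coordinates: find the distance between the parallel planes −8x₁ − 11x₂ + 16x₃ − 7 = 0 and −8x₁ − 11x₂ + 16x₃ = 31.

8/7

Both planes have normal n = (−8, −11, 16), |n| = 21. Any point on the first plane is at distance |31 − 7|/|n| = 24/21 = 8/7 from the second.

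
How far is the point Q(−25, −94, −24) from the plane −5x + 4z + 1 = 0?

Normal vector n = (−5, 0, 4), and n·(−25, −94, −24) − (−1) = 30.
|n| = √(25 + 0 + 16) = √41, so the distance is |30|/√41 = 30/√41.

30/√41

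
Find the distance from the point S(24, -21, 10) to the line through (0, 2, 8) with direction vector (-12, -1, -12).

2√205

Direction vector d = (-12, -1, -12).
AP = (24, -23, 2); AP·d = -289, |AP|² = 1109, |d|² = 289.
distance² = |AP|² − (AP·d)²/|d|² = 1109 − 83521/289 = 820, so the distance is 2√205.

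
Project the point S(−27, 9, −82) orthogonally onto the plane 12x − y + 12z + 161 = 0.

The perpendicular from S has direction n = (12, −1, 12): r = (−27, 9, −82) + t(12, −1, 12).
Substitute into the plane: n·(S + tn) = -161 gives -1317 + 289t = -161, so t = 4.
Foot = (−27, 9, −82) + 4·(12, −1, 12) = (21, 5, −34).

(21, 5, -34)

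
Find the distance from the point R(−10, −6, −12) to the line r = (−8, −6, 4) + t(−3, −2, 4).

12

Direction vector d = (−3, −2, 4).
AP = (−2, 0, −16); AP·d = -58, |AP|² = 260, |d|² = 29.
distance² = |AP|² − (AP·d)²/|d|² = 260 − 3364/29 = 144, so the distance is 12.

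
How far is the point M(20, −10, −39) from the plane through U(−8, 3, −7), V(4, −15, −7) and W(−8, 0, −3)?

20√61/61

UV = (12, −18, 0) and UW = (0, −3, 4), so a normal is n = UV × UW = (−72, −48, −36).
Then n·(20, −10, −39) − 684 = −240.
|n| = √(5184 + 2304 + 1296) = 12√61, so the distance is |-240|/(12√61) = 20√61/61.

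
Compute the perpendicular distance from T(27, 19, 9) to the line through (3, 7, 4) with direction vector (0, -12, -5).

Direction vector d = (0, -12, -5).
AP = (24, 12, 5); AP·d = -169, |AP|² = 745, |d|² = 169.
distance² = |AP|² − (AP·d)²/|d|² = 745 − 28561/169 = 576, so the distance is 24.

24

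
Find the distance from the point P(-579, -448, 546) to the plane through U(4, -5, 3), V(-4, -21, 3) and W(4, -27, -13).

UV = (-8, -16, 0) and UW = (0, -22, -16), so a normal is n = UV × UW = (256, -128, 176).
Then n·(-579, -448, 546) - 2192 = 3024.
|n| = √(65536 + 16384 + 30976) = 336, so the distance is |3024|/336 = 9.

9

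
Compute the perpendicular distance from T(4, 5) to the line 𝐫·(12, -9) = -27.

2

d = |12·4 + (-9)·5 − (-27)| / √(144 + 81) = |30|/15 = 2.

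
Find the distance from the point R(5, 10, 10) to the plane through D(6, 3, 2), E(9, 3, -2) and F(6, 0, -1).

1/√34

DE = (3, 0, -4) and DF = (0, -3, -3), so a normal is n = DE × DF = (-12, 9, -9).
n = (-12, 9, -9); n·P − (-63) = 3; |n| = 3√34; distance = 3/(3√34) = √34/34.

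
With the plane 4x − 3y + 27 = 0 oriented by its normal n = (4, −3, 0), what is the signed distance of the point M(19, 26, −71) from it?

5

n·M − (-27) = 25.
|n| = 5, so the signed distance is 25/5 = 5.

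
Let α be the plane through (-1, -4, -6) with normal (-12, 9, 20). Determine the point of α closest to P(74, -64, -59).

The perpendicular from P has direction n = (-12, 9, 20): r = (74, -64, -59) + t(-12, 9, 20).
Substitute into the plane: n·(P + tn) = -144 gives -2644 + 625t = -144, so t = 4.
Foot = (74, -64, -59) + 4·(-12, 9, 20) = (26, -28, 21).

(26, -28, 21)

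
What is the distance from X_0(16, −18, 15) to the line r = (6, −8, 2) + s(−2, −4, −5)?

Direction vector d = (−2, −4, −5).
AP = (10, −10, 13); AP·d = -45, |AP|² = 369, |d|² = 45.
distance² = |AP|² − (AP·d)²/|d|² = 369 − 2025/45 = 324, so the distance is 18.

18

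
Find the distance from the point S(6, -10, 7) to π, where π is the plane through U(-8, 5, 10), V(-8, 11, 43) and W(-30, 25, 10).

UV = (0, 6, 33) and UW = (-22, 20, 0), so a normal is n = UV × UW = (-660, -726, 132).
Then n·(6, -10, 7) - 2970 = 1254.
|n| = √(435600 + 527076 + 17424) = 990, so the distance is |1254|/990 = 19/15.

19/15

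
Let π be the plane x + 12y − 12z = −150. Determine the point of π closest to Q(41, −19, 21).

n = (1, 12, −12), |n|² = 289, and n·Q − (-150) = -289.
t = -289/289 = -1, so the foot is Q − t·n = (41, −19, 21) − (-1)·(1, 12, −12) = (42, −7, 9).

(42, -7, 9)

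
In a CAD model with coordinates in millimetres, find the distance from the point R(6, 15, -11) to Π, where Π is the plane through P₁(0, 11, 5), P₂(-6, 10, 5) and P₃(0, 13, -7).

P₁P₂ = (-6, -1, 0) and P₁P₃ = (0, 2, -12), so a normal is n = P₁P₂ × P₁P₃ = (12, -72, -12).
n = (12, -72, -12); n·P − (-852) = -24; |n| = 12√38; distance = 24/(12√38) = √38/19.

2/√38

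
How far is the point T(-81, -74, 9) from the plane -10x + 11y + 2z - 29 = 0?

1

Normal vector n = (-10, 11, 2), and n·(-81, -74, 9) - 29 = -15.
|n| = √(100 + 121 + 4) = 15, so the distance is |-15|/15 = 1.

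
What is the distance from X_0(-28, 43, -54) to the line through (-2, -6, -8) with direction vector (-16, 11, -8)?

Direction vector d = (-16, 11, -8).
AP = (-26, 49, -46), and AP × d = (114, 528, 498).
|AP × d|² = 539784 and |d|² = 441, so the distance is √(539784/441) = √1224 = 6√34.

6√34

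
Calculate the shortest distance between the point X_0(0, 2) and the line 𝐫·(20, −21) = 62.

The normal to the line is n = (20, −21) with |n| = 29.
|n·X_0 − 62| = |-42 − 62| = 104, so the distance is 104/29.

104/29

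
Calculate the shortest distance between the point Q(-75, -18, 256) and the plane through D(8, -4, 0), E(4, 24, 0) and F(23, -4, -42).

6

DE = (-4, 28, 0) and DF = (15, 0, -42), so a normal is n = DE × DF = (-1176, -168, -420).
Then n·(-75, -18, 256) - (-8736) = -7560.
|n| = √(1382976 + 28224 + 176400) = 1260, so the distance is |-7560|/1260 = 6.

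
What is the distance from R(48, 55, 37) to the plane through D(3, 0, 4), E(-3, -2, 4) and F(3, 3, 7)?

21/√19

DE = (-6, -2, 0) and DF = (0, 3, 3), so a normal is n = DE × DF = (-6, 18, -18).
d = |(-6)·48 + 18·55 + (-18)·37 − (-90)| / √(36 + 324 + 324) = |126| / (6√19) = 21√19/19.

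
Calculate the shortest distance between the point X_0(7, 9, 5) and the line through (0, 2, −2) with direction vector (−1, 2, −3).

√133

Direction vector d = (−1, 2, −3).
AP = (7, 7, 7), and AP × d = (−35, 14, 21).
|AP × d|² = 1862 and |d|² = 14, so the distance is √(1862/14) = √133.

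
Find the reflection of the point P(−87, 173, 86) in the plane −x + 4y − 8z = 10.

n = (−1, 4, −8), |n|² = 81, n·P − 10 = 81, so t = 81/81 = 1.
Foot F = P − 1·n = (−86, 169, 94); the reflection is 2F − P = (−85, 165, 102).

(-85, 165, 102)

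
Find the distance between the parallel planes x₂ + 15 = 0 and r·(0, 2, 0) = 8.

19

Divide the second equation by 2 to match normals: x₂ = 4.
Both planes have normal n = (0, 1, 0), |n| = 1. Any point on the first plane is at distance |4 − (-15)|/|n| = 19/1 = 19 from the second.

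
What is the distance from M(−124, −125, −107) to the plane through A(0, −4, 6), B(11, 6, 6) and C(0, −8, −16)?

AB = (11, 10, 0) and AC = (0, −4, −22), so a normal is n = AB × AC = (−220, 242, −44).
d = |(-220)·(-124) + 242·(-125) + (-44)·(-107) − (-1232)| / √(48400 + 58564 + 1936) = |2970| / 330 = 9.

9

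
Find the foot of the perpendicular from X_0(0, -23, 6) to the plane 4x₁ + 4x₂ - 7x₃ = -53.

(4, -19, -1)

The perpendicular from X_0 has direction n = (4, 4, -7): r = (0, -23, 6) + λ(4, 4, -7).
Substitute into the plane: n·(X_0 + λn) = -53 gives -134 + 81λ = -53, so λ = 1.
Foot = (0, -23, 6) + 1·(4, 4, -7) = (4, -19, -1).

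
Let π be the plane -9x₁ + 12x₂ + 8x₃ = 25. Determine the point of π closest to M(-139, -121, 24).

(-2381/17, -2033/17, 424/17)

The perpendicular from M has direction n = (-9, 12, 8): r = (-139, -121, 24) + λ(-9, 12, 8).
Substitute into the plane: n·(M + λn) = 25 gives -9 + 289λ = 25, so λ = 2/17.
Foot = (-139, -121, 24) + (2/17)·(-9, 12, 8) = (-2381/17, -2033/17, 424/17).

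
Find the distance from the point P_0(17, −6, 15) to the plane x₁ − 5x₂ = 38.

Normal vector n = (1, −5, 0), and n·(17, −6, 15) − 38 = 9.
|n| = √(1 + 25 + 0) = √26, so the distance is |9|/√26 = 9√26/26.

9√26/26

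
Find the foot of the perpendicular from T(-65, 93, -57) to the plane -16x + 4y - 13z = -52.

(15, 73, 8)

n = (-16, 4, -13), |n|² = 441, and n·T − (-52) = 2205.
t = 2205/441 = 5, so the foot is T − t·n = (-65, 93, -57) − 5·(-16, 4, -13) = (15, 73, 8).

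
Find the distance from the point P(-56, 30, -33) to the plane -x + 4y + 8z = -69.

Normal vector n = (-1, 4, 8), and n·(-56, 30, -33) - (-69) = -19.
|n| = √(1 + 16 + 64) = 9, so the distance is |-19|/9 = 19/9.

19/9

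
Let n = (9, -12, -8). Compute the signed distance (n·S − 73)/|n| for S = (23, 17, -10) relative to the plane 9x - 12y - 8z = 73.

n·S − 73 = 10.
|n| = 17, so the signed distance is 10/17.

10/17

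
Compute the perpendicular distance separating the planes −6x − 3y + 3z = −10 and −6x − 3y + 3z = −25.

5/√6

With common normal n = (−6, −3, 3) (|n| = 3√6), the distance is |(-10) − (-25)|/|n| = 15/(3√6) = 5/√6.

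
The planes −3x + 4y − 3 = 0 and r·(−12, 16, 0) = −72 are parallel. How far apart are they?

21/5

Divide the second equation by 4 to match normals: −3x + 4y = -18.
With common normal n = (−3, 4, 0) (|n| = 5), the distance is |3 − (-18)|/|n| = 21/5.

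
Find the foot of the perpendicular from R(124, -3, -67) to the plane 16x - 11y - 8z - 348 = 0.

The perpendicular from R has direction n = (16, -11, -8): r = (124, -3, -67) + λ(16, -11, -8).
Substitute into the plane: n·(R + λn) = 348 gives 2553 + 441λ = 348, so λ = -5.
Foot = (124, -3, -67) + (-5)·(16, -11, -8) = (44, 52, -27).

(44, 52, -27)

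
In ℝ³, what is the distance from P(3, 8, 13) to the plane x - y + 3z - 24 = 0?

Normal vector n = (1, -1, 3), and n·(3, 8, 13) - 24 = 10.
|n| = √(1 + 1 + 9) = √11, so the distance is |10|/√11 = 10√11/11.

10/√11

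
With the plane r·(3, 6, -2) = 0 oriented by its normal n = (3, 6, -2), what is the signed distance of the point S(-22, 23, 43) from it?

n·S − 0 = -14.
|n| = 7, so the signed distance is -14/7 = -2.

-2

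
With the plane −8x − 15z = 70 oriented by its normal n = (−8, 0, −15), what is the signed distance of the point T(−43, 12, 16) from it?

2

n·T − 70 = 34.
|n| = 17, so the signed distance is 34/17 = 2.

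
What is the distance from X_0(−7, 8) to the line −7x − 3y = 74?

d = |(-7)·(-7) + (-3)·8 − 74| / √(49 + 9) = |-49|/√58 = 49/√58.

49√58/58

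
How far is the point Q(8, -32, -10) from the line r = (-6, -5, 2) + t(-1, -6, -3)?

3√37

Direction vector d = (-1, -6, -3).
AP = (14, -27, -12), and AP × d = (9, 54, -111).
|AP × d|² = 15318 and |d|² = 46, so the distance is √(15318/46) = √333 = 3√37.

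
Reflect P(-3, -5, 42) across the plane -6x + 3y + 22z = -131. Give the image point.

(21, -17, -46)

n = (-6, 3, 22), |n|² = 529, n·P − (-131) = 1058, so t = 1058/529 = 2.
Foot F = P − 2·n = (9, -11, -2); the reflection is 2F − P = (21, -17, -46).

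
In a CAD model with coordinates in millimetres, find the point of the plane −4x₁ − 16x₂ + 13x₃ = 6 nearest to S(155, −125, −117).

(461/3, -391/3, -338/3)

The perpendicular from S has direction n = (−4, −16, 13): r = (155, −125, −117) + λ(−4, −16, 13).
Substitute into the plane: n·(S + λn) = 6 gives -141 + 441λ = 6, so λ = 1/3.
Foot = (155, −125, −117) + (1/3)·(−4, −16, 13) = (461/3, −391/3, −338/3).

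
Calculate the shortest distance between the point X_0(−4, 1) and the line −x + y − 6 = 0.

The normal to the line is n = (−1, 1) with |n| = √2.
|n·X_0 − 6| = |5 − 6| = 1, so the distance is 1/√2 = √2/2.

1/√2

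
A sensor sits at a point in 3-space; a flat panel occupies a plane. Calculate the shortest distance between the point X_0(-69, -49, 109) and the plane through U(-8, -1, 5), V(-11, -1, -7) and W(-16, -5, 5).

4

UV = (-3, 0, -12) and UW = (-8, -4, 0), so a normal is n = UV × UW = (-48, 96, 12).
Then n·(-69, -49, 109) - 348 = -432.
|n| = √(2304 + 9216 + 144) = 108, so the distance is |-432|/108 = 4.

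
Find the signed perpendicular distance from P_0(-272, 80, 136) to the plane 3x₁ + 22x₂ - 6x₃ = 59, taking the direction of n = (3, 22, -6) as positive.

3

n·P_0 − 59 = 69.
|n| = 23, so the signed distance is 69/23 = 3.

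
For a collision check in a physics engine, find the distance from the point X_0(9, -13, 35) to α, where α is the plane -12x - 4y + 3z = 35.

14/13

n = (-12, -4, 3); n·P − 35 = 14; |n| = 13; distance = 14/13.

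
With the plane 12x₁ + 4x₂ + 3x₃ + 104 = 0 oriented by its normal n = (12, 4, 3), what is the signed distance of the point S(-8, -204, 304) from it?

n·S − (-104) = 104.
|n| = 13, so the signed distance is 104/13 = 8.

8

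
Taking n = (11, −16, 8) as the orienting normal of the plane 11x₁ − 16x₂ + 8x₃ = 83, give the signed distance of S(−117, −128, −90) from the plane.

-2

n·S − 83 = -42.
|n| = 21, so the signed distance is -42/21 = -2.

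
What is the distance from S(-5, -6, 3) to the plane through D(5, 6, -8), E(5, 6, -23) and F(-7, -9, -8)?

2/√41

DE = (0, 0, -15) and DF = (-12, -15, 0), so a normal is n = DE × DF = (-225, 180, 0).
Then n·(-5, -6, 3) - (-45) = 90.
|n| = √(50625 + 32400 + 0) = 45√41, so the distance is |90|/(45√41) = 2√41/41.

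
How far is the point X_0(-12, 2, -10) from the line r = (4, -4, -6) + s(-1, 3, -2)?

√182

Direction vector d = (-1, 3, -2).
AP = (-16, 6, -4); AP·d = 42, |AP|² = 308, |d|² = 14.
distance² = |AP|² − (AP·d)²/|d|² = 308 − 1764/14 = 182, so the distance is √182.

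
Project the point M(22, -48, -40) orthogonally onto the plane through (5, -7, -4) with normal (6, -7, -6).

(-8, -13, -10)

n = (6, -7, -6), |n|² = 121, and n·M − 103 = 605.
t = 605/121 = 5, so the foot is M − t·n = (22, -48, -40) − 5·(6, -7, -6) = (-8, -13, -10).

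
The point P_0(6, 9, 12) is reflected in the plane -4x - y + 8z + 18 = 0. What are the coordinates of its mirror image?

n = (-4, -1, 8), |n|² = 81, n·P_0 − (-18) = 81, so t = 81/81 = 1.
Foot F = P_0 − 1·n = (10, 10, 4); the reflection is 2F − P_0 = (14, 11, -4).

(14, 11, -4)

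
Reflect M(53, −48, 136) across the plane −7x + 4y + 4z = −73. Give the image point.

(187/3, -160/3, 392/3)

n = (−7, 4, 4), |n|² = 81, n·M − (-73) = 54, so t = 54/81 = 2/3.
Foot F = M − (2/3)·n = (173/3, −152/3, 400/3); the reflection is 2F − M = (187/3, −160/3, 392/3).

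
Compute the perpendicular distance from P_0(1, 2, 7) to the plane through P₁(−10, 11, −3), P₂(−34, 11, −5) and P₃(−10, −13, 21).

1/17

P₁P₂ = (−24, 0, −2) and P₁P₃ = (0, −24, 24), so a normal is n = P₁P₂ × P₁P₃ = (−48, 576, 576).
Then n·(1, 2, 7) − 5088 = 48.
|n| = √(2304 + 331776 + 331776) = 816, so the distance is |48|/816 = 1/17.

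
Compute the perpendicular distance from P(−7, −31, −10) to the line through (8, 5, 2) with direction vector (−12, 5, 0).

Direction vector d = (−12, 5, 0).
AP = (−15, −36, −12), and AP × d = (60, 144, −507).
|AP × d|² = 281385 and |d|² = 169, so the distance is √(281385/169) = √1665 = 3√185.

3√185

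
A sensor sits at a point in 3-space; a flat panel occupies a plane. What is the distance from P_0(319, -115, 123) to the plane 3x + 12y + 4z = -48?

Normal vector n = (3, 12, 4), and n·(319, -115, 123) - (-48) = 117.
|n| = √(9 + 144 + 16) = 13, so the distance is |117|/13 = 9.

9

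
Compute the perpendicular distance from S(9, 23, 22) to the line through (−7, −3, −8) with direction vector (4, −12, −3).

34

Direction vector d = (4, −12, −3).
AP = (16, 26, 30), and AP × d = (282, 168, −296).
|AP × d|² = 195364 and |d|² = 169, so the distance is √(195364/169) = √1156 = 34.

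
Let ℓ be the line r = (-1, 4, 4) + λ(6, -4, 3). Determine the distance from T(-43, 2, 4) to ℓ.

6√22

Direction vector d = (6, -4, 3).
AP = (-42, -2, 0); AP·d = -244, |AP|² = 1768, |d|² = 61.
distance² = |AP|² − (AP·d)²/|d|² = 1768 − 59536/61 = 792, so the distance is 6√22.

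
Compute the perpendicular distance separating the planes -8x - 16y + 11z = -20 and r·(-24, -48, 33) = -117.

Divide the second equation by 3 to match normals: -8x - 16y + 11z = -39.
With common normal n = (-8, -16, 11) (|n| = 21), the distance is |(-20) − (-39)|/|n| = 19/21.

19/21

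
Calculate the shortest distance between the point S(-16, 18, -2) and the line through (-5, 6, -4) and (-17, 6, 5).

A direction vector is d = (-12, 0, 9).
AP = (-11, 12, 2), and AP × d = (108, 75, 144).
|AP × d|² = 38025 and |d|² = 225, so the distance is √(38025/225) = √169 = 13.

13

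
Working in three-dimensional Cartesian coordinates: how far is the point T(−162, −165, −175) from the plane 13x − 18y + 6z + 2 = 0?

8

Normal vector n = (13, −18, 6), and n·(−162, −165, −175) − (−2) = −184.
|n| = √(169 + 324 + 36) = 23, so the distance is |-184|/23 = 8.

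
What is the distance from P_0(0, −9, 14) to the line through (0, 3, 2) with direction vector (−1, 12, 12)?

12√2

Direction vector d = (−1, 12, 12).
AP = (0, −12, 12); AP·d = 0, |AP|² = 288, |d|² = 289.
distance² = |AP|² − (AP·d)²/|d|² = 288 − 0/289 = 288, so the distance is 12√2.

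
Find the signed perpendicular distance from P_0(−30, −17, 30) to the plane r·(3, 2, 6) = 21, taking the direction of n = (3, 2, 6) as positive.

n·P_0 − 21 = 35.
|n| = 7, so the signed distance is 35/7 = 5.

5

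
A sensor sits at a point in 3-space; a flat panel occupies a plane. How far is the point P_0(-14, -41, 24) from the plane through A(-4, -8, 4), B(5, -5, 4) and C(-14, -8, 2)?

AB = (9, 3, 0) and AC = (-10, 0, -2), so a normal is n = AB × AC = (-6, 18, 30).
d = |(-6)·(-14) + 18·(-41) + 30·24 − 0| / √(36 + 324 + 900) = |66| / (6√35) = 11/√35.

11√35/35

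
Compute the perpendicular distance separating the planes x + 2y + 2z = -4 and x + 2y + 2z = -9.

5/3

Both planes have normal n = (1, 2, 2), |n| = 3. Any point on the first plane is at distance |(-9) − (-4)|/|n| = 5/3 from the second.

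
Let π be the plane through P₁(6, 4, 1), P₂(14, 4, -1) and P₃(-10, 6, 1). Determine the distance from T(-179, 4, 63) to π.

P₁P₂ = (8, 0, -2) and P₁P₃ = (-16, 2, 0), so a normal is n = P₁P₂ × P₁P₃ = (4, 32, 16).
d = |4·(-179) + 32·4 + 16·63 − 168| / √(16 + 1024 + 256) = |252| / 36 = 7.

7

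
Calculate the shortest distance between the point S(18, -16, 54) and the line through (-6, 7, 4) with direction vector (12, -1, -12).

Direction vector d = (12, -1, -12).
AP = (24, -23, 50), and AP × d = (326, 888, 252).
|AP × d|² = 958324 and |d|² = 289, so the distance is √(958324/289) = √3316 = 2√829.

2√829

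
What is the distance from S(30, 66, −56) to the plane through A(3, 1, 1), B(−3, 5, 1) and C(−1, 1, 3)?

21√29/29

AB = (−6, 4, 0) and AC = (−4, 0, 2), so a normal is n = AB × AC = (8, 12, 16).
d = |8·30 + 12·66 + 16·(-56) − 52| / √(64 + 144 + 256) = |84| / (4√29) = 21√29/29.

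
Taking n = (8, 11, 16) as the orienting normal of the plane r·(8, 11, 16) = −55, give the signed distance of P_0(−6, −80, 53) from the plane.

-25/21

n·P_0 − (-55) = -25.
|n| = 21, so the signed distance is -25/21.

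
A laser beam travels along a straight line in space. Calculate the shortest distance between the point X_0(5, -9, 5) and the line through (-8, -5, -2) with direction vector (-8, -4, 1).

Direction vector d = (-8, -4, 1).
AP = (13, -4, 7); AP·d = -81, |AP|² = 234, |d|² = 81.
distance² = |AP|² − (AP·d)²/|d|² = 234 − 6561/81 = 153, so the distance is 3√17.

3√17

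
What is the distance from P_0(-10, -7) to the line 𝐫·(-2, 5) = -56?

41/√29

d = |(-2)·(-10) + 5·(-7) − (-56)| / √(4 + 25) = |41|/√29 = 41√29/29.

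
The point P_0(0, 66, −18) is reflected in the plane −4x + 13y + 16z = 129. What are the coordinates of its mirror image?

(8, 40, -50)

With n = (−4, 13, 16), the signed offset is (n·P_0 − 129)/|n|² = 441/441 = 1.
P_0' = P_0 − 2t·n = (0, 66, −18) − 2·(−4, 13, 16) = (8, 40, −50).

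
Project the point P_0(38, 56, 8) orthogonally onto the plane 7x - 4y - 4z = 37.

The perpendicular from P_0 has direction n = (7, -4, -4): r = (38, 56, 8) + μ(7, -4, -4).
Substitute into the plane: n·(P_0 + μn) = 37 gives 10 + 81μ = 37, so μ = 1/3.
Foot = (38, 56, 8) + (1/3)·(7, -4, -4) = (121/3, 164/3, 20/3).

(121/3, 164/3, 20/3)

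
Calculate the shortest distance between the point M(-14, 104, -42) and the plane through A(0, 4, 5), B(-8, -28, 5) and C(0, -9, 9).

AB = (-8, -32, 0) and AC = (0, -13, 4), so a normal is n = AB × AC = (-128, 32, 104).
n = (-128, 32, 104); n·P − 648 = 104; |n| = 168; distance = 104/168 = 13/21.

13/21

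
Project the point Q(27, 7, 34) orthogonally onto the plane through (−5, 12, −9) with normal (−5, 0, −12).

The perpendicular from Q has direction n = (−5, 0, −12): r = (27, 7, 34) + μ(−5, 0, −12).
Substitute into the plane: n·(Q + μn) = 133 gives -543 + 169μ = 133, so μ = 4.
Foot = (27, 7, 34) + 4·(−5, 0, −12) = (7, 7, −14).

(7, 7, -14)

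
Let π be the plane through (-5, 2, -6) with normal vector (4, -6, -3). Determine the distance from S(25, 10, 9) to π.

27/√61

The plane has equation n·(r − (-5, 2, -6)) = 0, i.e. n·r = -14.
d = |4·25 + (-6)·10 + (-3)·9 − (-14)| / √(16 + 36 + 9) = |27| / √61 = 27√61/61.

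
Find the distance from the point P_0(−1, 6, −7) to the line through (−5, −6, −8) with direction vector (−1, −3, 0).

1

Direction vector d = (−1, −3, 0).
AP = (4, 12, 1), and AP × d = (3, −1, 0).
|AP × d|² = 10 and |d|² = 10, so the distance is √(10/10) = √1 = 1.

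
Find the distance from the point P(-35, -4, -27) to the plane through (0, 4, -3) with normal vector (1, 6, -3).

11/√46

The plane has equation n·(r − (0, 4, -3)) = 0, i.e. n·r = 33.
d = |1·(-35) + 6·(-4) + (-3)·(-27) − 33| / √(1 + 36 + 9) = |-11| / √46 = 11/√46.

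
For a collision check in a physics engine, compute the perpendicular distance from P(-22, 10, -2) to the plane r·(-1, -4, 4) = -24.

d = |(-1)·(-22) + (-4)·10 + 4·(-2) − (-24)| / √(1 + 16 + 16) = |-2| / √33 = 2√33/33.

2/√33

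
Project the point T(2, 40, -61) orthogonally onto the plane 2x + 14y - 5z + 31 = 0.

(-6, -16, -41)

The perpendicular from T has direction n = (2, 14, -5): r = (2, 40, -61) + μ(2, 14, -5).
Substitute into the plane: n·(T + μn) = -31 gives 869 + 225μ = -31, so μ = -4.
Foot = (2, 40, -61) + (-4)·(2, 14, -5) = (-6, -16, -41).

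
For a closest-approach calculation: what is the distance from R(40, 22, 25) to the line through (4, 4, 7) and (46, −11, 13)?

6√29

A direction vector is d = (42, −15, 6).
AP = (36, 18, 18); AP·d = 1350, |AP|² = 1944, |d|² = 2025.
distance² = |AP|² − (AP·d)²/|d|² = 1944 − 1822500/2025 = 1044, so the distance is 6√29.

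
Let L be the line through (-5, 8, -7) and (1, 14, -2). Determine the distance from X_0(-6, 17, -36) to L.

A direction vector is d = (6, 6, 5).
AP = (-1, 9, -29), and AP × d = (219, -169, -60).
|AP × d|² = 80122 and |d|² = 97, so the distance is √(80122/97) = √826.

√826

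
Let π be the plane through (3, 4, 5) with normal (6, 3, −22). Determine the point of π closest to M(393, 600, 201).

(9087/23, 13824/23, 4447/23)

The perpendicular from M has direction n = (6, 3, −22): r = (393, 600, 201) + λ(6, 3, −22).
Substitute into the plane: n·(M + λn) = -80 gives -264 + 529λ = -80, so λ = 8/23.
Foot = (393, 600, 201) + (8/23)·(6, 3, −22) = (9087/23, 13824/23, 4447/23).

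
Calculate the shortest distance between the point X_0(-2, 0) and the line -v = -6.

6

d = |0·(-2) + (-1)·0 − (-6)| / √(0 + 1) = |6|/1 = 6.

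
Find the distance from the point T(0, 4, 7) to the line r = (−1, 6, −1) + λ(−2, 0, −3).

√17

Direction vector d = (−2, 0, −3).
AP = (1, −2, 8), and AP × d = (6, −13, −4).
|AP × d|² = 221 and |d|² = 13, so the distance is √(221/13) = √17.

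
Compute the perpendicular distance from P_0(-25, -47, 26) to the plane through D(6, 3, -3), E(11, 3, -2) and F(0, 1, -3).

26/√35

DE = (5, 0, 1) and DF = (-6, -2, 0), so a normal is n = DE × DF = (2, -6, -10).
Then n·(-25, -47, 26) - 24 = -52.
|n| = √(4 + 36 + 100) = 2√35, so the distance is |-52|/(2√35) = 26√35/35.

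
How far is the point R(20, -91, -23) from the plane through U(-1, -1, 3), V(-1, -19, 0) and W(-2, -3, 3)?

24√41/41

UV = (0, -18, -3) and UW = (-1, -2, 0), so a normal is n = UV × UW = (-6, 3, -18).
n = (-6, 3, -18); n·P − (-51) = 72; |n| = 3√41; distance = 72/(3√41) = 24/√41.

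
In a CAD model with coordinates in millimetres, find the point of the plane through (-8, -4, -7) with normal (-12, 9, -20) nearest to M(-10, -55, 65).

(-46, -28, 5)

n = (-12, 9, -20), |n|² = 625, and n·M − 200 = -1875.
t = -1875/625 = -3, so the foot is M − t·n = (-10, -55, 65) − (-3)·(-12, 9, -20) = (-46, -28, 5).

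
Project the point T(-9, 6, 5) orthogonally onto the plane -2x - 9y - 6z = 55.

(-11, -3, -1)

n = (-2, -9, -6), |n|² = 121, and n·T − 55 = -121.
t = -121/121 = -1, so the foot is T − t·n = (-9, 6, 5) − (-1)·(-2, -9, -6) = (-11, -3, -1).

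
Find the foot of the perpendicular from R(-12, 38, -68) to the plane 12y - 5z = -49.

(-12, -22, -43)

n = (0, 12, -5), |n|² = 169, and n·R − (-49) = 845.
t = 845/169 = 5, so the foot is R − t·n = (-12, 38, -68) − 5·(0, 12, -5) = (-12, -22, -43).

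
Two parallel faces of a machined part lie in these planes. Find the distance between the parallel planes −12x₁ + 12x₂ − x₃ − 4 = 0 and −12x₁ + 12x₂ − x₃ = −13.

With common normal n = (−12, 12, −1) (|n| = 17), the distance is |4 − (-13)|/|n| = 17/17 = 1.

1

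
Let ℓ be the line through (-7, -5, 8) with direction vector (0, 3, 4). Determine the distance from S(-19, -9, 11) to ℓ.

13

Direction vector d = (0, 3, 4).
AP = (-12, -4, 3); AP·d = 0, |AP|² = 169, |d|² = 25.
distance² = |AP|² − (AP·d)²/|d|² = 169 − 0/25 = 169, so the distance is 13.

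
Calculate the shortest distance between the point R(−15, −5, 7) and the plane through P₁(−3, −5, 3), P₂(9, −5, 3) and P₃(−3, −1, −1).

2√2

P₁P₂ = (12, 0, 0) and P₁P₃ = (0, 4, −4), so a normal is n = P₁P₂ × P₁P₃ = (0, 48, 48).
Then n·(−15, −5, 7) − (−96) = 192.
|n| = √(0 + 2304 + 2304) = 48√2, so the distance is |192|/(48√2) = 2√2.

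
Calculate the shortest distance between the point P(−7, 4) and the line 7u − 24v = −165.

4/5

d = |7·(-7) + (-24)·4 − (-165)| / √(49 + 576) = |20|/25 = 4/5.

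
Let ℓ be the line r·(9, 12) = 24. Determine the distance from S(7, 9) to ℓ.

49/5

The normal to the line is n = (9, 12) with |n| = 15.
|n·S − 24| = |171 − 24| = 147, so the distance is 147/15 = 49/5.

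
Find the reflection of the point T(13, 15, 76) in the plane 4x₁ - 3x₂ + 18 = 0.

With n = (4, -3, 0), the signed offset is (n·T − (-18))/|n|² = 25/25 = 1.
T' = T − 2t·n = (13, 15, 76) − 2·(4, -3, 0) = (5, 21, 76).

(5, 21, 76)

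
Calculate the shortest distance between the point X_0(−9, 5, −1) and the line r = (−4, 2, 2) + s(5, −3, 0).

3

Direction vector d = (5, −3, 0).
AP = (−5, 3, −3), and AP × d = (−9, −15, 0).
|AP × d|² = 306 and |d|² = 34, so the distance is √(306/34) = √9 = 3.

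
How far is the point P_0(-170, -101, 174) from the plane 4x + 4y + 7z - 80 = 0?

Normal vector n = (4, 4, 7), and n·(-170, -101, 174) - 80 = 54.
|n| = √(16 + 16 + 49) = 9, so the distance is |54|/9 = 6.

6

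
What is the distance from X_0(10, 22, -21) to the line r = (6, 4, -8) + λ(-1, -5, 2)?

Direction vector d = (-1, -5, 2).
AP = (4, 18, -13); AP·d = -120, |AP|² = 509, |d|² = 30.
distance² = |AP|² − (AP·d)²/|d|² = 509 − 14400/30 = 29, so the distance is √29.

√29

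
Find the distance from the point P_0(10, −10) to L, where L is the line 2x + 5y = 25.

55/√29

d = |2·10 + 5·(-10) − 25| / √(4 + 25) = |-55|/√29 = 55√29/29.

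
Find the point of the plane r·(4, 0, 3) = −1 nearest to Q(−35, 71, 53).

n = (4, 0, 3), |n|² = 25, and n·Q − (-1) = 20.
t = 20/25 = 4/5, so the foot is Q − t·n = (−35, 71, 53) − (4/5)·(4, 0, 3) = (−191/5, 71, 253/5).

(-191/5, 71, 253/5)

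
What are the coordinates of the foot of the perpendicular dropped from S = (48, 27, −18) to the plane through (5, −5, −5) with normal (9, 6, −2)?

(3, -3, -8)

The perpendicular from S has direction n = (9, 6, −2): r = (48, 27, −18) + t(9, 6, −2).
Substitute into the plane: n·(S + tn) = 25 gives 630 + 121t = 25, so t = -5.
Foot = (48, 27, −18) + (-5)·(9, 6, −2) = (3, −3, −8).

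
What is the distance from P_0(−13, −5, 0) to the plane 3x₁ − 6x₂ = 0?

3√5/5

Normal vector n = (3, −6, 0), and n·(−13, −5, 0) − 0 = −9.
|n| = √(9 + 36 + 0) = 3√5, so the distance is |-9|/(3√5) = 3√5/5.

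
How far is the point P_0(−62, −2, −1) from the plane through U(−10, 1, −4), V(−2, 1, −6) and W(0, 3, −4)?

25√42/42

UV = (8, 0, −2) and UW = (10, 2, 0), so a normal is n = UV × UW = (4, −20, 16).
Then n·(−62, −2, −1) − (−124) = −100.
|n| = √(16 + 400 + 256) = 4√42, so the distance is |-100|/(4√42) = 25√42/42.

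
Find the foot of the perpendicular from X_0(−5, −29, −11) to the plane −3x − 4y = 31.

n = (−3, −4, 0), |n|² = 25, and n·X_0 − 31 = 100.
t = 100/25 = 4, so the foot is X_0 − t·n = (−5, −29, −11) − 4·(−3, −4, 0) = (7, −13, −11).

(7, -13, -11)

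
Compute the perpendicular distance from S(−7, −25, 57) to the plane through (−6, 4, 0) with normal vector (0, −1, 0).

The plane has equation n·(r − (−6, 4, 0)) = 0, i.e. n·r = -4.
n = (0, −1, 0); n·P − (-4) = 29; |n| = 1; distance = 29/1 = 29.

29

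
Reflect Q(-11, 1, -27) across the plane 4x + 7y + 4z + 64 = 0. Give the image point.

(-3, 15, -19)

With n = (4, 7, 4), the signed offset is (n·Q − (-64))/|n|² = -81/81 = -1.
Q' = Q − 2t·n = (-11, 1, -27) − (-2)·(4, 7, 4) = (-3, 15, -19).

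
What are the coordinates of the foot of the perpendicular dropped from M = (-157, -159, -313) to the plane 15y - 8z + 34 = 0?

(-157, -2838/17, -5249/17)

The perpendicular from M has direction n = (0, 15, -8): r = (-157, -159, -313) + t(0, 15, -8).
Substitute into the plane: n·(M + tn) = -34 gives 119 + 289t = -34, so t = -9/17.
Foot = (-157, -159, -313) + (-9/17)·(0, 15, -8) = (-157, -2838/17, -5249/17).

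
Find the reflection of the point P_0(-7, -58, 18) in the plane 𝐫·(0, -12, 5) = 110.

(-7, 38, -22)

With n = (0, -12, 5), the signed offset is (n·P_0 − 110)/|n|² = 676/169 = 4.
P_0' = P_0 − 2t·n = (-7, -58, 18) − 8·(0, -12, 5) = (-7, 38, -22).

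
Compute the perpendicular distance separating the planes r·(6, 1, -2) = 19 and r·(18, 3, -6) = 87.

Divide the second equation by 3 to match normals: 6x + y - 2z = 29.
Both planes have normal n = (6, 1, -2), |n| = √41. Any point on the first plane is at distance |29 − 19|/|n| = 10/√41 from the second.

10/√41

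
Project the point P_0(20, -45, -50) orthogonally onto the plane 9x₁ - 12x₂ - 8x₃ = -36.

n = (9, -12, -8), |n|² = 289, and n·P_0 − (-36) = 1156.
t = 1156/289 = 4, so the foot is P_0 − t·n = (20, -45, -50) − 4·(9, -12, -8) = (-16, 3, -18).

(-16, 3, -18)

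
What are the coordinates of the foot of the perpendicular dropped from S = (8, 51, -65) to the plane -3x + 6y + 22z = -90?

n = (-3, 6, 22), |n|² = 529, and n·S − (-90) = -1058.
t = -1058/529 = -2, so the foot is S − t·n = (8, 51, -65) − (-2)·(-3, 6, 22) = (2, 63, -21).

(2, 63, -21)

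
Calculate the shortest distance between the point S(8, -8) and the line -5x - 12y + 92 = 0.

The normal to the line is n = (-5, -12) with |n| = 13.
|n·S − (-92)| = |56 − (-92)| = 148, so the distance is 148/13.

148/13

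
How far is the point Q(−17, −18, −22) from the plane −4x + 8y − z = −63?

d = |(-4)·(-17) + 8·(-18) + (-1)·(-22) − (-63)| / √(16 + 64 + 1) = |9| / 9 = 1.

1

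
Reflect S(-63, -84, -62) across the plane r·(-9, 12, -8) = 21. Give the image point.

With n = (-9, 12, -8), the signed offset is (n·S − 21)/|n|² = 34/289 = 2/17.
S' = S − 2t·n = (-63, -84, -62) − (4/17)·(-9, 12, -8) = (-1035/17, -1476/17, -1022/17).

(-1035/17, -1476/17, -1022/17)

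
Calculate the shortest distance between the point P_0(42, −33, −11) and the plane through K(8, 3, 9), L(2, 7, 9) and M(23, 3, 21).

20/√77

KL = (−6, 4, 0) and KM = (15, 0, 12), so a normal is n = KL × KM = (48, 72, −60).
Then n·(42, −33, −11) − 60 = 240.
|n| = √(2304 + 5184 + 3600) = 12√77, so the distance is |240|/(12√77) = 20/√77.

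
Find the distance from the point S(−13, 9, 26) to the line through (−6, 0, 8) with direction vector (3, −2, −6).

Direction vector d = (3, −2, −6).
AP = (−7, 9, 18); AP·d = -147, |AP|² = 454, |d|² = 49.
distance² = |AP|² − (AP·d)²/|d|² = 454 − 21609/49 = 13, so the distance is √13.

√13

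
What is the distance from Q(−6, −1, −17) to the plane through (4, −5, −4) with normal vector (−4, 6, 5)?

The plane has equation n·(r − (4, −5, −4)) = 0, i.e. n·r = -66.
n = (−4, 6, 5); n·P − (-66) = -1; |n| = √77; distance = 1/√77 = √77/77.

√77/77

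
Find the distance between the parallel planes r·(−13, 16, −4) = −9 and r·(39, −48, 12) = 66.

Divide the second equation by -3 to match normals: −13x + 16y − 4z = -22.
With common normal n = (−13, 16, −4) (|n| = 21), the distance is |(-9) − (-22)|/|n| = 13/21.

13/21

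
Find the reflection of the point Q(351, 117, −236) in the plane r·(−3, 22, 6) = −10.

n = (−3, 22, 6), |n|² = 529, n·Q − (-10) = 115, so t = 115/529 = 5/23.
Foot F = Q − (5/23)·n = (8088/23, 2581/23, −5458/23); the reflection is 2F − Q = (8103/23, 2471/23, −5488/23).

(8103/23, 2471/23, -5488/23)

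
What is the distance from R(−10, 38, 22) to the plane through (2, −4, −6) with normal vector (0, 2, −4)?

14/√5

The plane has equation n·(r − (2, −4, −6)) = 0, i.e. n·r = 16.
Then n·(−10, 38, 22) − 16 = −28.
|n| = √(0 + 4 + 16) = 2√5, so the distance is |-28|/(2√5) = 14/√5.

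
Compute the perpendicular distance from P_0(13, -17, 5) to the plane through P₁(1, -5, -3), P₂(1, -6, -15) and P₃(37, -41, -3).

P₁P₂ = (0, -1, -12) and P₁P₃ = (36, -36, 0), so a normal is n = P₁P₂ × P₁P₃ = (-432, -432, 36).
Then n·(13, -17, 5) - 1620 = 288.
|n| = √(186624 + 186624 + 1296) = 612, so the distance is |288|/612 = 8/17.

8/17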